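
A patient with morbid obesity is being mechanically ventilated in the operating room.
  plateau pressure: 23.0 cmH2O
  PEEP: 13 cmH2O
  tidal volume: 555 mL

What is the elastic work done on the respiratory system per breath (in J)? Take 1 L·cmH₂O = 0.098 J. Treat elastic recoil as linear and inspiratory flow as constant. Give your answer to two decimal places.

Elastic work ≈ ½ × (Pplat − PEEP) × Vt = 0.5 × (23.0 − 13) × 0.555 L = 0.5 × 10.0 × 0.555 = 2.775 L·cmH2O.
× 0.098 J/(L·cmH2O) → 0.272 J.

0.27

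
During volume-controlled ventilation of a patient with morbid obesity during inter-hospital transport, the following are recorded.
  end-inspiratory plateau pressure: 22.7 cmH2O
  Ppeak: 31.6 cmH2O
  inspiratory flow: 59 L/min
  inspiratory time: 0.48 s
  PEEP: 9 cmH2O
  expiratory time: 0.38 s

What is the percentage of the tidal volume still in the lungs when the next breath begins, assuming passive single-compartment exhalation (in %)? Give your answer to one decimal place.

Flow: 59 L/min ÷ 60 = 0.9833 L/s.
Vt = flow × Ti = 0.9833 L/s × 0.48 s × 1000 mL/L = 471.98 mL.
R = (PIP − Pplat)/V̇ = (31.6 − 22.7) / 0.9833 = 8.9/0.9833 = 9.051 cmH2O·s/L.
C = Vt/(Pplat − PEEP) = 471.98 / (22.7 − 9) = 471.98/13.7 = 34.451 mL/cmH2O.
τ = R × C = 9.051 × 0.03445 L/cmH2O = 0.3118 s.
Fraction remaining at end-expiration = e^(−Te/τ) = e^(−0.38/0.3118) = 0.2956 → 29.56%.

29.6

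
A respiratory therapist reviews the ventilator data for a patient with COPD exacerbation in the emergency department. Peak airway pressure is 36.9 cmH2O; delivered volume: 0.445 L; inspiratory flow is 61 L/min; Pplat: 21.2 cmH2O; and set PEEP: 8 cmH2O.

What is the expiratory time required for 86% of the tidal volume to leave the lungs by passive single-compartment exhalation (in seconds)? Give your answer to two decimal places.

1.02

Flow: 61 L/min ÷ 60 = 1.0167 L/s.
R = (PIP − Pplat)/V̇ = (36.9 − 21.2) / 1.0167 = 15.7/1.0167 = 15.442 cmH2O·s/L.
C = Vt/(Pplat − PEEP) = 445.0 / (21.2 − 8) = 445.0/13.2 = 33.712 mL/cmH2O.
τ = R × C = 15.442 × 0.03371 L/cmH2O = 0.5205 s.
t = −τ·ln(1 − 0.86) = −0.5205·ln(0.14) = 1.023 s.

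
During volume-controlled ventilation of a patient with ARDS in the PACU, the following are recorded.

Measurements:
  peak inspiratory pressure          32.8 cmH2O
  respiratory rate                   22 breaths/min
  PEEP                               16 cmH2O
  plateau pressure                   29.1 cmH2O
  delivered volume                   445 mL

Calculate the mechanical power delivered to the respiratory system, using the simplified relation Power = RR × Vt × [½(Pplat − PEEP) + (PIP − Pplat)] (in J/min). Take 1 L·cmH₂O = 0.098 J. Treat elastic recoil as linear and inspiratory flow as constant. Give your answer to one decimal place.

9.8

Per-breath work = Vt × [½(Pplat−PEEP) + (PIP−Pplat)] = 0.445 × [0.5×13.1 + 3.7] = 0.445 × 10.25 = 4.561 L·cmH2O.
Power = 22 × 4.561 = 100.34 L·cmH2O/min.
× 0.098 J/(L·cmH2O) → 9.833 J/min.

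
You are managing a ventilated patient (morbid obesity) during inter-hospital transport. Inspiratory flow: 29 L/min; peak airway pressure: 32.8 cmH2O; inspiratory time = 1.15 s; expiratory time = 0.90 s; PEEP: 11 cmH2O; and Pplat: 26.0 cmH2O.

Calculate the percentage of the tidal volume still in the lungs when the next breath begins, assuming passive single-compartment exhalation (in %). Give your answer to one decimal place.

17.8

Flow: 29 L/min ÷ 60 = 0.4833 L/s.
Vt = flow × Ti = 0.4833 L/s × 1.15 s × 1000 mL/L = 555.8 mL.
R = (PIP − Pplat)/V̇ = (32.8 − 26.0) / 0.4833 = 6.8/0.4833 = 14.07 cmH2O·s/L.
C = Vt/(Pplat − PEEP) = 555.8 / (26.0 − 11) = 555.8/15.0 = 37.053 mL/cmH2O.
τ = R × C = 14.07 × 0.03705 L/cmH2O = 0.5213 s.
Fraction remaining at end-expiration = e^(−Te/τ) = e^(−0.90/0.5213) = 0.1779 → 17.79%.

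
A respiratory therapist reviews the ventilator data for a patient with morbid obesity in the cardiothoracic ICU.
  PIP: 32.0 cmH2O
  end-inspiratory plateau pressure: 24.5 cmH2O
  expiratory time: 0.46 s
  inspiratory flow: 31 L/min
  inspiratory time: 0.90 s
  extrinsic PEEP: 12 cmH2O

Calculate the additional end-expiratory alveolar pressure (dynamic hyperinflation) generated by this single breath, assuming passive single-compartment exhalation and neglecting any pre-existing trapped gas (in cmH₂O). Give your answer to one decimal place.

5.3

Flow: 31 L/min ÷ 60 = 0.5167 L/s.
Vt = flow × Ti = 0.5167 L/s × 0.90 s × 1000 mL/L = 465.03 mL.
R = (PIP − Pplat)/V̇ = (32.0 − 24.5) / 0.5167 = 7.5/0.5167 = 14.515 cmH2O·s/L.
C = Vt/(Pplat − PEEP) = 465.03 / (24.5 − 12) = 465.03/12.5 = 37.202 mL/cmH2O.
τ = R × C = 14.515 × 0.0372 L/cmH2O = 0.54 s.
Fraction remaining = e^(−Te/τ) = e^(−0.46/0.54) = 0.4266; trapped volume = 465.03 × 0.4266 = 198.38 mL.
Additional alveolar pressure from trapping ≈ V_trapped / C = 198.38 / 37.202 = 5.333 cmH2O.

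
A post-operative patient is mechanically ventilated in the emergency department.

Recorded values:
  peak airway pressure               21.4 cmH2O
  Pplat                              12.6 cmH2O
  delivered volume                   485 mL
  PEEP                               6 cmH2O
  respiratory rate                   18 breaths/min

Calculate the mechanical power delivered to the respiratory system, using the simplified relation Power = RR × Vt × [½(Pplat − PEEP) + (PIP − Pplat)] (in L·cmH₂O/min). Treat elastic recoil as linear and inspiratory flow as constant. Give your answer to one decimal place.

105.6

Per-breath work = Vt × [½(Pplat−PEEP) + (PIP−Pplat)] = 0.485 × [0.5×6.6 + 8.8] = 0.485 × 12.1 = 5.869 L·cmH2O.
Power = 18 × 5.869 = 105.64 L·cmH2O/min.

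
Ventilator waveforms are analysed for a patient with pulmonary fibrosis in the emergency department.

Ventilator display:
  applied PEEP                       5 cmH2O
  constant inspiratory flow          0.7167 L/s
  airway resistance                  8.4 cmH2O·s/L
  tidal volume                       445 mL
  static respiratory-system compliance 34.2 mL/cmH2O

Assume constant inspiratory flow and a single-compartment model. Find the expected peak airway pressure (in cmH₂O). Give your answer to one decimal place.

24.0

Equation of motion (constant flow): PIP = Vt/C + R·V̇ + PEEP.
PIP = 445/34.2 + 8.4×0.7167 + 5 = 13.012 + 6.02 + 5 = 24.032 cmH2O.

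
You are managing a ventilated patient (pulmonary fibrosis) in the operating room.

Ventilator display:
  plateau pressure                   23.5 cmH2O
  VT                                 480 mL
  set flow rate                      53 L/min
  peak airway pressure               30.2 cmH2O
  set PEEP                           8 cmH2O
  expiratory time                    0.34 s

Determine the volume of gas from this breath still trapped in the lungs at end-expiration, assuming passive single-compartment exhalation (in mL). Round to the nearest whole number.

Flow: 53 L/min ÷ 60 = 0.8833 L/s.
R = (PIP − Pplat)/V̇ = (30.2 − 23.5) / 0.8833 = 6.7/0.8833 = 7.585 cmH2O·s/L.
C = Vt/(Pplat − PEEP) = 480.0 / (23.5 − 8) = 480.0/15.5 = 30.968 mL/cmH2O.
τ = R × C = 7.585 × 0.03097 L/cmH2O = 0.2349 s.
Fraction remaining = e^(−Te/τ) = e^(−0.34/0.2349) = 0.2352.
Trapped volume = 480.0 × 0.2352 = 112.9 mL.

113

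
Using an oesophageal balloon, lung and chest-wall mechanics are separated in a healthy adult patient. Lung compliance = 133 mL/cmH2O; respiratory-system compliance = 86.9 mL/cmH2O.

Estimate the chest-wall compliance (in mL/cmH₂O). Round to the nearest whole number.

251

1/Ccw = 1/Crs − 1/CL.
1/Ccw = 1/86.9 − 1/133 = 0.003989.
Ccw = 250.69 mL/cmH2O.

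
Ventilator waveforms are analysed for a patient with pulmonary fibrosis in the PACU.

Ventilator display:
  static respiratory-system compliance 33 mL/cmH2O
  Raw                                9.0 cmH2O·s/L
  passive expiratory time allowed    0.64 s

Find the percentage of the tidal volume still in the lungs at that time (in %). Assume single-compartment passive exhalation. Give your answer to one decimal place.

11.6

τ = R × C = 9.0 × 33 mL/cmH2O = 9.0 × 0.033 L/cmH2O = 0.297 s.
Passive exhalation: V(t)/V₀ = e^(−t/τ) = e^(−0.64/0.297) = 0.1159.
Fraction remaining = 0.1159 → 11.59%.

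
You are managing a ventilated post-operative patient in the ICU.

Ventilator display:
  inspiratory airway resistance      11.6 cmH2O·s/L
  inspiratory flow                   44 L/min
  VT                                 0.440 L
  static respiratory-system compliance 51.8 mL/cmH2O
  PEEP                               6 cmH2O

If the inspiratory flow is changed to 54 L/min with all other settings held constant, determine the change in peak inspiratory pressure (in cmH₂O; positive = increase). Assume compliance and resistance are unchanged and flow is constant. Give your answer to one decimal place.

Flow: 44 L/min ÷ 60 = 0.7333 L/s.
New flow: 54 L/min ÷ 60 = 0.9 L/s.
PIP = Vt/C + R·V̇ + PEEP (constant-flow equation of motion).
Only the resistive term changes: ΔPIP = R × ΔV̇ = 11.6 × (0.9 − 0.7333) = 11.6 × 0.1667 = 1.934 cmH2O.

1.9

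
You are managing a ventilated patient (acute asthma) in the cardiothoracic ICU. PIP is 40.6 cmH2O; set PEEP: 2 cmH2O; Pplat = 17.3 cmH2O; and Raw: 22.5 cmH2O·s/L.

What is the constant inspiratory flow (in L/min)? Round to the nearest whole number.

62

flow = (PIP − Pplat) / Raw = (40.6 − 17.3) / 22.5 = 1.036 L/s × 60 = 62.16 L/min.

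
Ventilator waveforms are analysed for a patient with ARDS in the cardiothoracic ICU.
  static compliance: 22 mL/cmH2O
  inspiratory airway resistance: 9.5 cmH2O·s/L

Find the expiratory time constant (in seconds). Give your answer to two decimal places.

τ = R × C = 9.5 × 22 mL/cmH2O = 9.5 × 0.022 L/cmH2O = 0.209 s.

0.21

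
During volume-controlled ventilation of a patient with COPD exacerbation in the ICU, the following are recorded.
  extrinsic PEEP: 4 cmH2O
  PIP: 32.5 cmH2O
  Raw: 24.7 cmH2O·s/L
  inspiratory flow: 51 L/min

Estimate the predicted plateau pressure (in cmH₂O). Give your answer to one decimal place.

11.5

Flow: 51 L/min ÷ 60 = 0.85 L/s.
Pplat = PIP − Raw × flow = 32.5 − 24.7 × 0.85 = 32.5 − 20.995 = 11.505 cmH2O.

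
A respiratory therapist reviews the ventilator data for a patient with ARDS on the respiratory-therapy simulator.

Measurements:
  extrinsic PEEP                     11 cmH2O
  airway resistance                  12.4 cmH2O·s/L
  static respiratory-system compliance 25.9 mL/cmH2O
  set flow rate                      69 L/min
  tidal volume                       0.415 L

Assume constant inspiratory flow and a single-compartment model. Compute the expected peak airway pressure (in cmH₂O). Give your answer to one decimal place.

Flow: 69 L/min ÷ 60 = 1.15 L/s.
Equation of motion (constant flow): PIP = Vt/C + R·V̇ + PEEP.
PIP = 415/25.9 + 12.4×1.15 + 11 = 16.023 + 14.26 + 11 = 41.283 cmH2O.

41.3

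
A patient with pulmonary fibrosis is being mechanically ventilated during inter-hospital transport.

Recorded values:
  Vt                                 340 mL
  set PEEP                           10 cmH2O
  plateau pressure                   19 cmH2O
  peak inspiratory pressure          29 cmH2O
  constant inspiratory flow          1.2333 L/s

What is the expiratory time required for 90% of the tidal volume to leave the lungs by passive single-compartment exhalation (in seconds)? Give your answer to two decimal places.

R = (PIP − Pplat)/V̇ = (29 − 19) / 1.2333 = 10.0/1.2333 = 8.108 cmH2O·s/L.
C = Vt/(Pplat − PEEP) = 340.0 / (19 − 10) = 340.0/9.0 = 37.778 mL/cmH2O.
τ = R × C = 8.108 × 0.03778 L/cmH2O = 0.3063 s.
t = −τ·ln(1 − 0.90) = −0.3063·ln(0.1) = 0.7053 s.

0.71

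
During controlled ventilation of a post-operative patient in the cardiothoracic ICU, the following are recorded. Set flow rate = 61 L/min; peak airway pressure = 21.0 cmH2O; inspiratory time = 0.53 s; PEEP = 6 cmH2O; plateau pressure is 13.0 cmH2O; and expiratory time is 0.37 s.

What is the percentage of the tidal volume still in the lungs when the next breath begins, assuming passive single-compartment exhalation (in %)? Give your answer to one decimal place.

Flow: 61 L/min ÷ 60 = 1.0167 L/s.
Vt = flow × Ti = 1.0167 L/s × 0.53 s × 1000 mL/L = 538.85 mL.
R = (PIP − Pplat)/V̇ = (21.0 − 13.0) / 1.0167 = 8.0/1.0167 = 7.869 cmH2O·s/L.
C = Vt/(Pplat − PEEP) = 538.85 / (13.0 − 6) = 538.85/7.0 = 76.979 mL/cmH2O.
τ = R × C = 7.869 × 0.07698 L/cmH2O = 0.6058 s.
Fraction remaining at end-expiration = e^(−Te/τ) = e^(−0.37/0.6058) = 0.5429 → 54.29%.

54.3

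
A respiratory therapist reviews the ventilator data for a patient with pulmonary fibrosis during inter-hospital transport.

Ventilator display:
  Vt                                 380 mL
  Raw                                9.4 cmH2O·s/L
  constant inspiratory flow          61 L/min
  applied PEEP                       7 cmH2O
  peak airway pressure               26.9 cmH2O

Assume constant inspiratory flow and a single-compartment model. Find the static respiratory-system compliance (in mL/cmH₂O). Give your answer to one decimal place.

36.7

Flow: 61 L/min ÷ 60 = 1.0167 L/s.
Equation of motion (constant flow): PIP = Vt/C + R·V̇ + PEEP.
Vt/C = PIP − R·V̇ − PEEP = 26.9 − 9.4×1.0167 − 7 = 26.9 − 9.557 − 7 = 10.343 cmH2O.
C = Vt / 10.343 = 380 / 10.343 = 36.74 mL/cmH2O.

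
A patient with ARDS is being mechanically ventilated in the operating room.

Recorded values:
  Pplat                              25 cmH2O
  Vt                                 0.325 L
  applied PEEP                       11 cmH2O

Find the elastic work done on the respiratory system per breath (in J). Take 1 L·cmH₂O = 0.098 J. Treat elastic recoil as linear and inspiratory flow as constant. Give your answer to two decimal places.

0.22

Elastic work ≈ ½ × (Pplat − PEEP) × Vt = 0.5 × (25 − 11) × 0.325 L = 0.5 × 14.0 × 0.325 = 2.275 L·cmH2O.
× 0.098 J/(L·cmH2O) → 0.223 J.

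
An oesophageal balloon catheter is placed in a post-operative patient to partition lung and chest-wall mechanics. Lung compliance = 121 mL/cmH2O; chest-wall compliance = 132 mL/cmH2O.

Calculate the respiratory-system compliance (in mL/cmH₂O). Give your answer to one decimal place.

63.1

Lung and chest wall are elastances in series: 1/Crs = 1/CL + 1/Ccw.
1/Crs = 1/121 + 1/132 = 0.01584.
Crs = 63.131 mL/cmH2O.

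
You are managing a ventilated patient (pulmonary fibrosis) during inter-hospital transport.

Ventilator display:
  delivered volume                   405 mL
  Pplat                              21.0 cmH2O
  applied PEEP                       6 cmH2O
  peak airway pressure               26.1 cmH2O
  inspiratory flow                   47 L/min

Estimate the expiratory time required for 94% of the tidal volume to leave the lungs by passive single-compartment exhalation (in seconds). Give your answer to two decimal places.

Flow: 47 L/min ÷ 60 = 0.7833 L/s.
R = (PIP − Pplat)/V̇ = (26.1 − 21.0) / 0.7833 = 5.1/0.7833 = 6.511 cmH2O·s/L.
C = Vt/(Pplat − PEEP) = 405.0 / (21.0 − 6) = 405.0/15.0 = 27.0 mL/cmH2O.
τ = R × C = 6.511 × 0.027 L/cmH2O = 0.1758 s.
t = −τ·ln(1 − 0.94) = −0.1758·ln(0.06) = 0.4946 s.

0.49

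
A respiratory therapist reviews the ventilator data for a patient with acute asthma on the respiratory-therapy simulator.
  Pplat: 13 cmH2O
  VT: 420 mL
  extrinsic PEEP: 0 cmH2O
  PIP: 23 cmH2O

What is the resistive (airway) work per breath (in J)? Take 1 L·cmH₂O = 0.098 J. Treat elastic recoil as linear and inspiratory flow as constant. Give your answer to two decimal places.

With constant inspiratory flow the resistive pressure is constant at PIP − Pplat = 23 − 13 = 10.0 cmH2O, so resistive work = 10.0 × 0.420 = 4.2 L·cmH2O.
× 0.098 J/(L·cmH2O) → 0.4116 J.

0.41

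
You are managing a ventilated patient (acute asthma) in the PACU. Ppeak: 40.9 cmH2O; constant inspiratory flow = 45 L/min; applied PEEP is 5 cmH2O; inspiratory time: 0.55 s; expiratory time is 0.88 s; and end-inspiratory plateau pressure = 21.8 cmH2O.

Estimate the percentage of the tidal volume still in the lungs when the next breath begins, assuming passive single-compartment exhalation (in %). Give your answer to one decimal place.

24.5

Flow: 45 L/min ÷ 60 = 0.75 L/s.
Vt = flow × Ti = 0.75 L/s × 0.55 s × 1000 mL/L = 412.5 mL.
R = (PIP − Pplat)/V̇ = (40.9 − 21.8) / 0.75 = 19.1/0.75 = 25.467 cmH2O·s/L.
C = Vt/(Pplat − PEEP) = 412.5 / (21.8 − 5) = 412.5/16.8 = 24.554 mL/cmH2O.
τ = R × C = 25.467 × 0.02455 L/cmH2O = 0.6252 s.
Fraction remaining at end-expiration = e^(−Te/τ) = e^(−0.88/0.6252) = 0.2447 → 24.47%.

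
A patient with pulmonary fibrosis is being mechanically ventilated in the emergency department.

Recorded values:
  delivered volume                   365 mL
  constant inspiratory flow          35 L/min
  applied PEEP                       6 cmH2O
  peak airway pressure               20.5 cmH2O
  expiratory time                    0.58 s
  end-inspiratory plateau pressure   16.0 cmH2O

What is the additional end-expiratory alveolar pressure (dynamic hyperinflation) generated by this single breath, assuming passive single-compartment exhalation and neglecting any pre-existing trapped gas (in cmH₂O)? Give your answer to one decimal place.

Flow: 35 L/min ÷ 60 = 0.5833 L/s.
R = (PIP − Pplat)/V̇ = (20.5 − 16.0) / 0.5833 = 4.5/0.5833 = 7.715 cmH2O·s/L.
C = Vt/(Pplat − PEEP) = 365.0 / (16.0 − 6) = 365.0/10.0 = 36.5 mL/cmH2O.
τ = R × C = 7.715 × 0.0365 L/cmH2O = 0.2816 s.
Fraction remaining = e^(−Te/τ) = e^(−0.58/0.2816) = 0.1275; trapped volume = 365.0 × 0.1275 = 46.538 mL.
Additional alveolar pressure from trapping ≈ V_trapped / C = 46.538 / 36.5 = 1.275 cmH2O.

1.3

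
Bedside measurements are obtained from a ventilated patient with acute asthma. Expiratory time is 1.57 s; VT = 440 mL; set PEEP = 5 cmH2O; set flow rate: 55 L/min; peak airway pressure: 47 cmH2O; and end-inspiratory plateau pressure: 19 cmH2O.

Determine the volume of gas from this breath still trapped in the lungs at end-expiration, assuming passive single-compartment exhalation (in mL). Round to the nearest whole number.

Flow: 55 L/min ÷ 60 = 0.9167 L/s.
R = (PIP − Pplat)/V̇ = (47 − 19) / 0.9167 = 28.0/0.9167 = 30.544 cmH2O·s/L.
C = Vt/(Pplat − PEEP) = 440.0 / (19 − 5) = 440.0/14.0 = 31.429 mL/cmH2O.
τ = R × C = 30.544 × 0.03143 L/cmH2O = 0.96 s.
Fraction remaining = e^(−Te/τ) = e^(−1.57/0.96) = 0.1949.
Trapped volume = 440.0 × 0.1949 = 85.756 mL.

86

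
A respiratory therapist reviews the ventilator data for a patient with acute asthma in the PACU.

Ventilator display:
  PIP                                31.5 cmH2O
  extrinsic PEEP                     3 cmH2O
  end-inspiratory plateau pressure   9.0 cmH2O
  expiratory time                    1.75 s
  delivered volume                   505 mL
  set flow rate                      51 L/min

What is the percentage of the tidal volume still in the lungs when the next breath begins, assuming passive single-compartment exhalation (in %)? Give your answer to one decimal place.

45.6

Flow: 51 L/min ÷ 60 = 0.85 L/s.
R = (PIP − Pplat)/V̇ = (31.5 − 9.0) / 0.85 = 22.5/0.85 = 26.471 cmH2O·s/L.
C = Vt/(Pplat − PEEP) = 505.0 / (9.0 − 3) = 505.0/6.0 = 84.167 mL/cmH2O.
τ = R × C = 26.471 × 0.08417 L/cmH2O = 2.228 s.
Fraction remaining at end-expiration = e^(−Te/τ) = e^(−1.75/2.228) = 0.4559 → 45.59%.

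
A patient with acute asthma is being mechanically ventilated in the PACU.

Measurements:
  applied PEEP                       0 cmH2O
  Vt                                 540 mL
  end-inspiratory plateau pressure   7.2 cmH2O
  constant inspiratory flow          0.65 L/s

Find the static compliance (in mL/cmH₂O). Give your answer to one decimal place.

Cstat = Vt / (Pplat − PEEP) = 540 / (7.2 − 0) = 540 / 7.2 = 75.0 mL/cmH2O.

75.0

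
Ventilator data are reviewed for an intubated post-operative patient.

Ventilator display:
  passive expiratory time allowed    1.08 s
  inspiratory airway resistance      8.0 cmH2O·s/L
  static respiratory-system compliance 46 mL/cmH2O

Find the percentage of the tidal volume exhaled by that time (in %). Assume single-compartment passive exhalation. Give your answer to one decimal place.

τ = R × C = 8.0 × 46 mL/cmH2O = 8.0 × 0.046 L/cmH2O = 0.368 s.
Passive exhalation: V(t)/V₀ = e^(−t/τ) = e^(−1.08/0.368) = 0.05314.
Fraction exhaled = 1 − 0.05314 = 0.9469 → 94.69%.

94.7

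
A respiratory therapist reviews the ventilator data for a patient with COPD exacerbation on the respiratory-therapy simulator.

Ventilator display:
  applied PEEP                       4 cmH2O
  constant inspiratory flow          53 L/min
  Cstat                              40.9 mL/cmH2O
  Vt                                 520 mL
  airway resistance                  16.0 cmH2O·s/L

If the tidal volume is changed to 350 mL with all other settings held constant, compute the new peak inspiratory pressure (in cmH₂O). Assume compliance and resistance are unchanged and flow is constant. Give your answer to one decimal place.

26.7

Flow: 53 L/min ÷ 60 = 0.8833 L/s.
PIP = Vt/C + R·V̇ + PEEP (constant-flow equation of motion).
Only the elastic term changes: ΔPIP = ΔVt / C = (350 − 520) / 40.9 = -4.156 cmH2O.
Original PIP = 520/40.9 + 16.0×0.8833 + 4 = 30.847 cmH2O; new PIP = 30.847 + (-4.156) = 26.691 cmH2O.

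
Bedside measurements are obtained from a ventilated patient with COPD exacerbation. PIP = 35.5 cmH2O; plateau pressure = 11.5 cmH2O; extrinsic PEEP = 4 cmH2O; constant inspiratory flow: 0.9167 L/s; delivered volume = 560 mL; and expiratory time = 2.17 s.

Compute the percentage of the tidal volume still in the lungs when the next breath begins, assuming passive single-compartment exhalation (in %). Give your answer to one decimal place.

33.0

R = (PIP − Pplat)/V̇ = (35.5 − 11.5) / 0.9167 = 24.0/0.9167 = 26.181 cmH2O·s/L.
C = Vt/(Pplat − PEEP) = 560.0 / (11.5 − 4) = 560.0/7.5 = 74.667 mL/cmH2O.
τ = R × C = 26.181 × 0.07467 L/cmH2O = 1.955 s.
Fraction remaining at end-expiration = e^(−Te/τ) = e^(−2.17/1.955) = 0.3296 → 32.96%.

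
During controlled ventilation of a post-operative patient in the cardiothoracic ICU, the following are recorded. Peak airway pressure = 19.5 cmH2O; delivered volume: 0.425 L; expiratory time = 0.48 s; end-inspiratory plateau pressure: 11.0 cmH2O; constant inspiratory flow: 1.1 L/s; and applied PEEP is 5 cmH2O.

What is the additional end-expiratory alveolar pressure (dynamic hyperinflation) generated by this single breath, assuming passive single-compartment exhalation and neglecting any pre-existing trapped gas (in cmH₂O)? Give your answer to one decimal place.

2.5

R = (PIP − Pplat)/V̇ = (19.5 − 11.0) / 1.1 = 8.5/1.1 = 7.727 cmH2O·s/L.
C = Vt/(Pplat − PEEP) = 425.0 / (11.0 − 5) = 425.0/6.0 = 70.833 mL/cmH2O.
τ = R × C = 7.727 × 0.07083 L/cmH2O = 0.5473 s.
Fraction remaining = e^(−Te/τ) = e^(−0.48/0.5473) = 0.416; trapped volume = 425.0 × 0.416 = 176.8 mL.
Additional alveolar pressure from trapping ≈ V_trapped / C = 176.8 / 70.833 = 2.496 cmH2O.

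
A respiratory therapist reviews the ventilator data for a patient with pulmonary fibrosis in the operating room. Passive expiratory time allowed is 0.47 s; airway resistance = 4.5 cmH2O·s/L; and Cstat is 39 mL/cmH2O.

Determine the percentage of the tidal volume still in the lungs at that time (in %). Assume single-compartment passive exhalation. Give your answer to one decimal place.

τ = R × C = 4.5 × 39 mL/cmH2O = 4.5 × 0.039 L/cmH2O = 0.1755 s.
Passive exhalation: V(t)/V₀ = e^(−t/τ) = e^(−0.47/0.1755) = 0.0687.
Fraction remaining = 0.0687 → 6.87%.

6.9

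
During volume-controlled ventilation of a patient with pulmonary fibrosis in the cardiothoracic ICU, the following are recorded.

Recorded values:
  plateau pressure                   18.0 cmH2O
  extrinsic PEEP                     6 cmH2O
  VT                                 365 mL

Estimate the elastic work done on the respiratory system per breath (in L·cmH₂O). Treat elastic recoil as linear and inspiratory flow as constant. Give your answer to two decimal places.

Elastic work ≈ ½ × (Pplat − PEEP) × Vt = 0.5 × (18.0 − 6) × 0.365 L = 0.5 × 12.0 × 0.365 = 2.19 L·cmH2O.

2.19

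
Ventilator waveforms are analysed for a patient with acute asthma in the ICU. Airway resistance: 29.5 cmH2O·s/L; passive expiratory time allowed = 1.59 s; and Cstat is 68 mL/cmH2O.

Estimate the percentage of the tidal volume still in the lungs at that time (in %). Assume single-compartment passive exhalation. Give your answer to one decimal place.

τ = R × C = 29.5 × 68 mL/cmH2O = 29.5 × 0.068 L/cmH2O = 2.006 s.
Passive exhalation: V(t)/V₀ = e^(−t/τ) = e^(−1.59/2.006) = 0.4527.
Fraction remaining = 0.4527 → 45.27%.

45.3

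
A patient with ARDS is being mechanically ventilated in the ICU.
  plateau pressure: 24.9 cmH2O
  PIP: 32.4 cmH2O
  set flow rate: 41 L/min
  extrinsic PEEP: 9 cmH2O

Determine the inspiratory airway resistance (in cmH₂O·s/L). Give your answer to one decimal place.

11.0

Flow: 41 L/min ÷ 60 = 0.6833 L/s.
Raw = (PIP − Pplat) / flow = (32.4 − 24.9) / 0.6833 = 7.5 / 0.6833 = 10.976 cmH2O·s/L.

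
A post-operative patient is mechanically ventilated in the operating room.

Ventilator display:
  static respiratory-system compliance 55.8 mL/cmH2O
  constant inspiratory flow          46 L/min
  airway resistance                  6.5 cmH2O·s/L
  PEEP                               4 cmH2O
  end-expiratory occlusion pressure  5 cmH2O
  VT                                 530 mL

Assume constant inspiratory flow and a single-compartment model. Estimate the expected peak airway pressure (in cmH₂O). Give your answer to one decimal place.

19.5

Flow: 46 L/min ÷ 60 = 0.7667 L/s.
Total PEEP = 5 cmH2O (set 4 + intrinsic 1); this is the baseline alveolar pressure.
Equation of motion (constant flow): PIP = Vt/C + R·V̇ + PEEP.
PIP = 530/55.8 + 6.5×0.7667 + 5 = 9.498 + 4.984 + 5 = 19.482 cmH2O.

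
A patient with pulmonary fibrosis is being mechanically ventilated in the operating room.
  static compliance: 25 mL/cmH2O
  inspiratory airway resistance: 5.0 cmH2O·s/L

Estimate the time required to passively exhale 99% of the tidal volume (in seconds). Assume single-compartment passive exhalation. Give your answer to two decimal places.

0.58

τ = R × C = 5.0 × 25 mL/cmH2O = 5.0 × 0.025 L/cmH2O = 0.125 s.
Exhaled fraction f = 1 − e^(−t/τ) → t = −τ·ln(1 − f) = −0.125·ln(0.01) = 0.5756 s.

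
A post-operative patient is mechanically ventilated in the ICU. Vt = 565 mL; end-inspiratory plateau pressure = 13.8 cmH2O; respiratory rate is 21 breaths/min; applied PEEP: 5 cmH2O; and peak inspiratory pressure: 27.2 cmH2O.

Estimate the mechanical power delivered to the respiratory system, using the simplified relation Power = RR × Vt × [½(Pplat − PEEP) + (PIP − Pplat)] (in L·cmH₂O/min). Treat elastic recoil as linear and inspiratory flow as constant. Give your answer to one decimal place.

211.2

Per-breath work = Vt × [½(Pplat−PEEP) + (PIP−Pplat)] = 0.565 × [0.5×8.8 + 13.4] = 0.565 × 17.8 = 10.057 L·cmH2O.
Power = 21 × 10.057 = 211.2 L·cmH2O/min.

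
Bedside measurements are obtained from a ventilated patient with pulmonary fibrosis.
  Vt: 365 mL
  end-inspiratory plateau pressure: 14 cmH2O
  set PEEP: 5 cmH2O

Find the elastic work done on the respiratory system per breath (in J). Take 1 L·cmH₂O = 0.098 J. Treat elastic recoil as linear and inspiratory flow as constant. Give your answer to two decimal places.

Elastic work ≈ ½ × (Pplat − PEEP) × Vt = 0.5 × (14 − 5) × 0.365 L = 0.5 × 9.0 × 0.365 = 1.643 L·cmH2O.
× 0.098 J/(L·cmH2O) → 0.161 J.

0.16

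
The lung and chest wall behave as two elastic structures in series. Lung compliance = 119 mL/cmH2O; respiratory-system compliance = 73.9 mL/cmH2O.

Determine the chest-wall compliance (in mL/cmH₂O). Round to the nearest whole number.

1/Ccw = 1/Crs − 1/CL.
1/Ccw = 1/73.9 − 1/119 = 0.005128.
Ccw = 195.01 mL/cmH2O.

195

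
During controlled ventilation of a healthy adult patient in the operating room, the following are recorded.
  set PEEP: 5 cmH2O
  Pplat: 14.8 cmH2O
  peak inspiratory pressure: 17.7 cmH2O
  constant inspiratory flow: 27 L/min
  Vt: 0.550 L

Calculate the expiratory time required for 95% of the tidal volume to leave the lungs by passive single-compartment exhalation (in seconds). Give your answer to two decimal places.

1.08

Flow: 27 L/min ÷ 60 = 0.45 L/s.
R = (PIP − Pplat)/V̇ = (17.7 − 14.8) / 0.45 = 2.9/0.45 = 6.444 cmH2O·s/L.
C = Vt/(Pplat − PEEP) = 550.0 / (14.8 − 5) = 550.0/9.8 = 56.122 mL/cmH2O.
τ = R × C = 6.444 × 0.05612 L/cmH2O = 0.3616 s.
t = −τ·ln(1 − 0.95) = −0.3616·ln(0.05) = 1.083 s.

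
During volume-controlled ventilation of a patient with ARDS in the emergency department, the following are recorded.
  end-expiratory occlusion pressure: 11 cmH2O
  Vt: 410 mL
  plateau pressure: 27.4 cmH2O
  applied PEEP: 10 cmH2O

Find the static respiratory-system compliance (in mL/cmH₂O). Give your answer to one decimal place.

25.0

End-expiratory occlusion gives total PEEP = 11 cmH2O (intrinsic PEEP = 11 − 10 = 1). Use total PEEP for the elastic gradient.
Cstat = Vt / (Pplat − PEEPtotal) = 410 / (27.4 − 11) = 410 / 16.4 = 25.0 mL/cmH2O.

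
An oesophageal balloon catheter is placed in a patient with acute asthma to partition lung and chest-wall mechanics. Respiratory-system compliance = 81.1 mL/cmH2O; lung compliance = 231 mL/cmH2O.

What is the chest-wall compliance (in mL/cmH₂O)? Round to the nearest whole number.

1/Ccw = 1/Crs − 1/CL.
1/Ccw = 1/81.1 − 1/231 = 0.008001.
Ccw = 124.98 mL/cmH2O.

125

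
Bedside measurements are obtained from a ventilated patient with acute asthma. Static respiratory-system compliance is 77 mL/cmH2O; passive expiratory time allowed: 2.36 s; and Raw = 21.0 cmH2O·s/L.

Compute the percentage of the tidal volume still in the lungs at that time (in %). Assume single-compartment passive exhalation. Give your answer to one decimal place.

τ = R × C = 21.0 × 77 mL/cmH2O = 21.0 × 0.077 L/cmH2O = 1.617 s.
Passive exhalation: V(t)/V₀ = e^(−t/τ) = e^(−2.36/1.617) = 0.2324.
Fraction remaining = 0.2324 → 23.24%.

23.2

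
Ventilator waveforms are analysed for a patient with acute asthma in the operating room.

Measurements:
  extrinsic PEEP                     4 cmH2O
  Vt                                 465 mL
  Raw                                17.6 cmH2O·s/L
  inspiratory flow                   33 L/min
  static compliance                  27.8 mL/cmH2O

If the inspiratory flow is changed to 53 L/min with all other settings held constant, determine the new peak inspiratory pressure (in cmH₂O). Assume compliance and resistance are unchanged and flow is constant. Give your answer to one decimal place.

36.3

Flow: 33 L/min ÷ 60 = 0.55 L/s.
New flow: 53 L/min ÷ 60 = 0.8833 L/s.
PIP = Vt/C + R·V̇ + PEEP (constant-flow equation of motion).
Only the resistive term changes: ΔPIP = R × ΔV̇ = 17.6 × (0.8833 − 0.55) = 17.6 × 0.3333 = 5.866 cmH2O.
Original PIP = 465/27.8 + 17.6×0.55 + 4 = 30.407 cmH2O; new PIP = 30.407 + (5.866) = 36.273 cmH2O.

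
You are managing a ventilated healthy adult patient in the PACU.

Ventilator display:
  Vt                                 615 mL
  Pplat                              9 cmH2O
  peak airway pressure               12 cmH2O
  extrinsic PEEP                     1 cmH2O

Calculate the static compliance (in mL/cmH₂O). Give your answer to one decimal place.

Cstat = Vt / (Pplat − PEEP) = 615 / (9 − 1) = 615 / 8.0 = 76.875 mL/cmH2O.

76.9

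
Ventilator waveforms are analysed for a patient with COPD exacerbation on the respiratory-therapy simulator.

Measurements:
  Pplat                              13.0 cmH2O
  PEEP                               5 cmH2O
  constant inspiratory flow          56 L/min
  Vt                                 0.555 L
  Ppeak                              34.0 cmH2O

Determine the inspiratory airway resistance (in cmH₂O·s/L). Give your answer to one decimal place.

22.5

Flow: 56 L/min ÷ 60 = 0.9333 L/s.
Raw = (PIP − Pplat) / flow = (34.0 − 13.0) / 0.9333 = 21.0 / 0.9333 = 22.501 cmH2O·s/L.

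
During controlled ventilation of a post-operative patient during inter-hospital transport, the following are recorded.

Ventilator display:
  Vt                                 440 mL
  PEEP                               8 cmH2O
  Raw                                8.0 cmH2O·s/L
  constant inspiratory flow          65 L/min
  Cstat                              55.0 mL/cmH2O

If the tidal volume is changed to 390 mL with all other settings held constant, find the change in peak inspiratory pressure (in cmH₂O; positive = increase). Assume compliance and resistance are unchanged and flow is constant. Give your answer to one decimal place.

PIP = Vt/C + R·V̇ + PEEP (constant-flow equation of motion).
Only the elastic term changes: ΔPIP = ΔVt / C = (390 − 440) / 55.0 = -0.9091 cmH2O.

-0.9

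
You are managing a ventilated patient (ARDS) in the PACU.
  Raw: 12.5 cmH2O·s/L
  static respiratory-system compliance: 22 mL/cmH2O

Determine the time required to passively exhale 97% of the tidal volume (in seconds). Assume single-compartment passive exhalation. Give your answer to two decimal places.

0.96

τ = R × C = 12.5 × 22 mL/cmH2O = 12.5 × 0.022 L/cmH2O = 0.275 s.
Exhaled fraction f = 1 − e^(−t/τ) → t = −τ·ln(1 − f) = −0.275·ln(0.03) = 0.9643 s.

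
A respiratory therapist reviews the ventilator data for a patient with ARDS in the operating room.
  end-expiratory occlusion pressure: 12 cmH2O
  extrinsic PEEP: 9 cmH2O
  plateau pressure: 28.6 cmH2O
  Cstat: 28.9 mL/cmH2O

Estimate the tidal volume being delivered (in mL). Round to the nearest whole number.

480

End-expiratory occlusion gives total PEEP = 12 cmH2O (intrinsic PEEP = 12 − 9 = 3). Use total PEEP for the elastic gradient.
Vt = Cstat × (Pplat − PEEPtotal) = 28.9 × (28.6 − 12) = 28.9 × 16.6 = 479.74 mL.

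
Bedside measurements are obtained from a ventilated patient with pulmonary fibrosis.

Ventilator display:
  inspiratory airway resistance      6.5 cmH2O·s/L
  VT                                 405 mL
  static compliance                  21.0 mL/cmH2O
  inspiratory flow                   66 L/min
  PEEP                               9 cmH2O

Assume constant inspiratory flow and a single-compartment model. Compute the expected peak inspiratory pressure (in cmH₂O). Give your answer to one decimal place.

Flow: 66 L/min ÷ 60 = 1.1 L/s.
Equation of motion (constant flow): PIP = Vt/C + R·V̇ + PEEP.
PIP = 405/21.0 + 6.5×1.1 + 9 = 19.286 + 7.15 + 9 = 35.436 cmH2O.

35.4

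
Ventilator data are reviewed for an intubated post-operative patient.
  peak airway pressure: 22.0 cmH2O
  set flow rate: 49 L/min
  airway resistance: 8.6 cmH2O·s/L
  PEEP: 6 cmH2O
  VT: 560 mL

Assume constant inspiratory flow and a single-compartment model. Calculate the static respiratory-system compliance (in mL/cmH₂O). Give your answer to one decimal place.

62.4

Flow: 49 L/min ÷ 60 = 0.8167 L/s.
Equation of motion (constant flow): PIP = Vt/C + R·V̇ + PEEP.
Vt/C = PIP − R·V̇ − PEEP = 22.0 − 8.6×0.8167 − 6 = 22.0 − 7.024 − 6 = 8.976 cmH2O.
C = Vt / 8.976 = 560 / 8.976 = 62.389 mL/cmH2O.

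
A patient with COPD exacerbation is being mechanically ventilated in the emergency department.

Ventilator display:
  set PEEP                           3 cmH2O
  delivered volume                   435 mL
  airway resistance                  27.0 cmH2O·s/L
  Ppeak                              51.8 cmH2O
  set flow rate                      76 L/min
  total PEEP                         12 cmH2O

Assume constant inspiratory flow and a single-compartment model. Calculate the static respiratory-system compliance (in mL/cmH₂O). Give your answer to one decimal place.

Flow: 76 L/min ÷ 60 = 1.2667 L/s.
Total PEEP = 12 cmH2O (set 3 + intrinsic 9); this is the baseline alveolar pressure.
Equation of motion (constant flow): PIP = Vt/C + R·V̇ + PEEP.
Vt/C = PIP − R·V̇ − PEEP = 51.8 − 27.0×1.2667 − 12 = 51.8 − 34.201 − 12 = 5.599 cmH2O.
C = Vt / 5.599 = 435 / 5.599 = 77.692 mL/cmH2O.

77.7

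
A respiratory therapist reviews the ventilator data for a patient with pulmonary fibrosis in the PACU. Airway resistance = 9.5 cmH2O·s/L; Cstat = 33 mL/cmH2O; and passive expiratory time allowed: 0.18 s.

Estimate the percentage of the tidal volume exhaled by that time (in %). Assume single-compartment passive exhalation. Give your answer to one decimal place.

43.7

τ = R × C = 9.5 × 33 mL/cmH2O = 9.5 × 0.033 L/cmH2O = 0.3135 s.
Passive exhalation: V(t)/V₀ = e^(−t/τ) = e^(−0.18/0.3135) = 0.5632.
Fraction exhaled = 1 − 0.5632 = 0.4368 → 43.68%.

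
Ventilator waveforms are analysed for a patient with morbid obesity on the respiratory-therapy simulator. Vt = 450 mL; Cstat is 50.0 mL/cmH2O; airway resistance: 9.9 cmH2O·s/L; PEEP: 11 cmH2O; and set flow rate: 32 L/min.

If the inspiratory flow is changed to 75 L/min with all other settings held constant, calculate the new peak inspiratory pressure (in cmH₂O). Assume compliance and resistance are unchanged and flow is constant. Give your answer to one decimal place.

32.4

Flow: 32 L/min ÷ 60 = 0.5333 L/s.
New flow: 75 L/min ÷ 60 = 1.25 L/s.
PIP = Vt/C + R·V̇ + PEEP (constant-flow equation of motion).
Only the resistive term changes: ΔPIP = R × ΔV̇ = 9.9 × (1.25 − 0.5333) = 9.9 × 0.7167 = 7.095 cmH2O.
Original PIP = 450/50.0 + 9.9×0.5333 + 11 = 25.28 cmH2O; new PIP = 25.28 + (7.095) = 32.375 cmH2O.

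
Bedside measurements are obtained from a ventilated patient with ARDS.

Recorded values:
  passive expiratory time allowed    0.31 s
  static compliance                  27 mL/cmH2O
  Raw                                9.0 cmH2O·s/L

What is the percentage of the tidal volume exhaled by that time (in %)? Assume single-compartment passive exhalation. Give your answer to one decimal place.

τ = R × C = 9.0 × 27 mL/cmH2O = 9.0 × 0.027 L/cmH2O = 0.243 s.
Passive exhalation: V(t)/V₀ = e^(−t/τ) = e^(−0.31/0.243) = 0.2792.
Fraction exhaled = 1 − 0.2792 = 0.7208 → 72.08%.

72.1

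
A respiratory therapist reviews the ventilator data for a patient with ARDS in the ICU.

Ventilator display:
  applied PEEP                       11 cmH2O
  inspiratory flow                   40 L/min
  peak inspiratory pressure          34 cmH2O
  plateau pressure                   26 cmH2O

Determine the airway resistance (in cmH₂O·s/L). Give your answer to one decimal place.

Flow: 40 L/min ÷ 60 = 0.6667 L/s.
Raw = (PIP − Pplat) / flow = (34 − 26) / 0.6667 = 8.0 / 0.6667 = 11.999 cmH2O·s/L.

12.0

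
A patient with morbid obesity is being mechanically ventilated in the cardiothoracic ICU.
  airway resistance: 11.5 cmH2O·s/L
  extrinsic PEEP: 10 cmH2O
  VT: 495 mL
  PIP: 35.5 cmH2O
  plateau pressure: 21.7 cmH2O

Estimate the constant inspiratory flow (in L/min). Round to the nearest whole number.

72

flow = (PIP − Pplat) / Raw = (35.5 − 21.7) / 11.5 = 1.2 L/s × 60 = 72.0 L/min.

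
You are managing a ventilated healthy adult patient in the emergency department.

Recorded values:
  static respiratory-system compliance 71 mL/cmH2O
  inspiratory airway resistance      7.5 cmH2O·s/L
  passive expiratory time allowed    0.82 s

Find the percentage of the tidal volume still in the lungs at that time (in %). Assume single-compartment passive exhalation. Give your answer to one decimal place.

τ = R × C = 7.5 × 71 mL/cmH2O = 7.5 × 0.071 L/cmH2O = 0.5325 s.
Passive exhalation: V(t)/V₀ = e^(−t/τ) = e^(−0.82/0.5325) = 0.2144.
Fraction remaining = 0.2144 → 21.44%.

21.4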